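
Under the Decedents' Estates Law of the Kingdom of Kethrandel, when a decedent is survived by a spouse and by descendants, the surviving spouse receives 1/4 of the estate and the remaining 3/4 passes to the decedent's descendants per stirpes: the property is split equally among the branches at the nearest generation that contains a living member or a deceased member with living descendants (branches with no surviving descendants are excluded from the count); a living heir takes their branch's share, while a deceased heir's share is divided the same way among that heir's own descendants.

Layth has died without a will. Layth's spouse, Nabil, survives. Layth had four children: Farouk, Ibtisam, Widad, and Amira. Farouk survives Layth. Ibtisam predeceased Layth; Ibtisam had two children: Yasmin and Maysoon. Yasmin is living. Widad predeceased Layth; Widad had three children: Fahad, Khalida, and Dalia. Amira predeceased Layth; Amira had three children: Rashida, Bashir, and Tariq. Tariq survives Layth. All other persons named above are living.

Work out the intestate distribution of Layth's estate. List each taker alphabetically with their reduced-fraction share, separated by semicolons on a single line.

Bashir 1/16; Dalia 1/16; Fahad 1/16; Farouk 3/16; Khalida 1/16; Maysoon 3/32; Nabil 1/4; Rashida 1/16; Tariq 1/16; Yasmin 3/32

Nabil, as surviving spouse, takes 1/4.
The remaining 3/4 passes to Layth's descendants per stirpes.
The 3/4 is divided into 4 equal shares of 3/16 among Farouk, Ibtisam, Widad, Amira.
Farouk is living and takes 3/16.
Ibtisam predeceased; the 3/16 allotted to Ibtisam's branch passes to Ibtisam's issue by representation.
The 3/16 is divided into 2 equal shares of 3/32 among Yasmin, Maysoon.
Yasmin is living and takes 3/32.
Maysoon is living and takes 3/32.
Widad predeceased; the 3/16 allotted to Widad's branch passes to Widad's issue by representation.
The 3/16 is divided into 3 equal shares of 1/16 among Fahad, Khalida, Dalia.
Fahad is living and takes 1/16.
Khalida is living and takes 1/16.
Dalia is living and takes 1/16.
Amira predeceased; the 3/16 allotted to Amira's branch passes to Amira's issue by representation.
The 3/16 is divided into 3 equal shares of 1/16 among Rashida, Bashir, Tariq.
Rashida is living and takes 1/16.
Bashir is living and takes 1/16.
Tariq is living and takes 1/16.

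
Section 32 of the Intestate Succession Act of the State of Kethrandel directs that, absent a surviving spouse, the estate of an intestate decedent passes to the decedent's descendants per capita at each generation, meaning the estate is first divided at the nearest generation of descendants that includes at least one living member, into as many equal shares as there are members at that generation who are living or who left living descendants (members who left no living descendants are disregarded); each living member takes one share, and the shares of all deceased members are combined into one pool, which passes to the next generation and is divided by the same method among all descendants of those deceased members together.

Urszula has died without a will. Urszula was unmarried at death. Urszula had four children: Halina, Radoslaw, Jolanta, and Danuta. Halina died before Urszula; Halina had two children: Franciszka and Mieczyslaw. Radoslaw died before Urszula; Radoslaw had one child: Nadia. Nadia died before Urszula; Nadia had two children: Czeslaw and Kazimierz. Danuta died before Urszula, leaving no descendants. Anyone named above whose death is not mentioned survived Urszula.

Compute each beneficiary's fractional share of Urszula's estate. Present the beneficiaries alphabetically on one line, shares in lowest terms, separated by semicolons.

Czeslaw 1/9; Franciszka 2/9; Jolanta 1/3; Kazimierz 1/9; Mieczyslaw 2/9

There is no surviving spouse, so the entire estate passes to Urszula's descendants per capita at each generation.
At generation 1 (Halina, Radoslaw, Jolanta) there are 3 shares of (1)/3 = 1/3 each.
Living: Jolanta — each takes 1/3.
Deceased: Halina and Radoslaw. Their combined 2/3 is pooled and carried to generation 2.
At generation 2 (Franciszka, Mieczyslaw, Nadia) there are 3 shares of (2/3)/3 = 2/9 each.
Living: Franciszka and Mieczyslaw — each takes 2/9.
Deceased: Nadia. That 2/9 share is carried to generation 3.
At generation 3 (Czeslaw, Kazimierz) there are 2 shares of (2/9)/2 = 1/9 each.
Living: Czeslaw and Kazimierz — each takes 1/9.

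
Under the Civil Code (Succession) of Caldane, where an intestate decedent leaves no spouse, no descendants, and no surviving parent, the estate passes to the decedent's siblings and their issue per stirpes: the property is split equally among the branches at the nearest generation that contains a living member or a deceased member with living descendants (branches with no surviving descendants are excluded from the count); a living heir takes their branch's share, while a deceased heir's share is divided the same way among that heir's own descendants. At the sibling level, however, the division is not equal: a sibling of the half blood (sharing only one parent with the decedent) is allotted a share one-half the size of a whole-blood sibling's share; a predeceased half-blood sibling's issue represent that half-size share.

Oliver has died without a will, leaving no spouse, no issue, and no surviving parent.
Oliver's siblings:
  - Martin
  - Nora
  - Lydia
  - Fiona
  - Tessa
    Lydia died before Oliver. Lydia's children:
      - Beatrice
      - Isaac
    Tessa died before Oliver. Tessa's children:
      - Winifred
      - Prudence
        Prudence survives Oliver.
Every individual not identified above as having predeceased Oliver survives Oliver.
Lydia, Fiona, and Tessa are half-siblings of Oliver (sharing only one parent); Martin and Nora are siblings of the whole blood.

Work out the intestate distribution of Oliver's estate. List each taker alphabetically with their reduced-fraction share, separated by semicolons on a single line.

No spouse, descendants, or parent survives, so the estate passes to Oliver's siblings per stirpes.
Half-blood siblings count for one-half the weight of whole-blood siblings at the initial division.
Dividing 1 in proportion to weights (total weight 7/2): Martin (weight 1) → 2/7; Nora (weight 1) → 2/7; Lydia (weight 1/2) → 1/7; Fiona (weight 1/2) → 1/7; Tessa (weight 1/2) → 1/7.
Martin is living and takes 2/7.
Nora is living and takes 2/7.
Lydia predeceased; the 1/7 allotted to Lydia's branch passes to Lydia's issue by representation.
The 1/7 is divided into 2 equal shares of 1/14 among Beatrice, Isaac.
Beatrice is living and takes 1/14.
Isaac is living and takes 1/14.
Fiona is living and takes 1/7.
Tessa predeceased; the 1/7 allotted to Tessa's branch passes to Tessa's issue by representation.
The 1/7 is divided into 2 equal shares of 1/14 among Winifred, Prudence.
Winifred is living and takes 1/14.
Prudence is living and takes 1/14.

Beatrice 1/14; Fiona 1/7; Isaac 1/14; Martin 2/7; Nora 2/7; Prudence 1/14; Winifred 1/14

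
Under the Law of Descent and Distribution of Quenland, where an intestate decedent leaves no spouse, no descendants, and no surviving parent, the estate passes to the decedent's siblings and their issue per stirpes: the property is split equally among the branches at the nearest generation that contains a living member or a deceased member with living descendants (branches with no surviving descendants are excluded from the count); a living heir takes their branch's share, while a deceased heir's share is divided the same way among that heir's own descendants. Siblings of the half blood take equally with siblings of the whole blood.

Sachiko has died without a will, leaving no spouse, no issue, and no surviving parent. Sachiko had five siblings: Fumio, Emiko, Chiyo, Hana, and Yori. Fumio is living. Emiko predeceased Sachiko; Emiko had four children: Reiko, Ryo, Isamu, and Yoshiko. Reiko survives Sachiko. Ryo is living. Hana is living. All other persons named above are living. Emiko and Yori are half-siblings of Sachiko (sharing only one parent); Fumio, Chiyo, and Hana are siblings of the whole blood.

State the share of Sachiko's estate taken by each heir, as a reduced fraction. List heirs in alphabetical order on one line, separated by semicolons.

No spouse, descendants, or parent survives, so the estate passes to Sachiko's siblings per stirpes.
Half-blood and whole-blood siblings take equally under the stated rule.
The estate is divided into 5 equal shares of 1/5 among Fumio, Emiko, Chiyo, Hana, Yori.
Fumio is living and takes 1/5.
Emiko predeceased; the 1/5 allotted to Emiko's branch passes to Emiko's issue by representation.
The 1/5 is divided into 4 equal shares of 1/20 among Reiko, Ryo, Isamu, Yoshiko.
Reiko is living and takes 1/20.
Ryo is living and takes 1/20.
Isamu is living and takes 1/20.
Yoshiko is living and takes 1/20.
Chiyo is living and takes 1/5.
Hana is living and takes 1/5.
Yori is living and takes 1/5.

Chiyo 1/5; Fumio 1/5; Hana 1/5; Isamu 1/20; Reiko 1/20; Ryo 1/20; Yori 1/5; Yoshiko 1/20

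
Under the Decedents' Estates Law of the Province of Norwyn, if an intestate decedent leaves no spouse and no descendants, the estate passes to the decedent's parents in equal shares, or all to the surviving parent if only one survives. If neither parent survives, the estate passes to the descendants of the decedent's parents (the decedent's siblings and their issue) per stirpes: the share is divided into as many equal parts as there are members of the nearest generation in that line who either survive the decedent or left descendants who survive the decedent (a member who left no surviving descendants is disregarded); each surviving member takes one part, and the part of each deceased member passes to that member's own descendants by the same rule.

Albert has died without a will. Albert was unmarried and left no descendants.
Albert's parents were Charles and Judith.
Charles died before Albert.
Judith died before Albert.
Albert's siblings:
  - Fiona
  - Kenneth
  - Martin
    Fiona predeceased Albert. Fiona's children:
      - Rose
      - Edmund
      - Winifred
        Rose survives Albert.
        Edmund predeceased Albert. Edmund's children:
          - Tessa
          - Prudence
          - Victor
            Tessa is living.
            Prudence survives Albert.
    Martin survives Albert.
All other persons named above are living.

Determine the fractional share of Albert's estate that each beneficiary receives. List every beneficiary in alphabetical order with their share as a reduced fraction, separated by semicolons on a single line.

Kenneth 1/3; Martin 1/3; Prudence 1/27; Rose 1/9; Tessa 1/27; Victor 1/27; Winifred 1/9

Neither parent survives and there are no descendants, so the estate passes to Albert's siblings and their issue per stirpes.
The estate is divided into 3 equal shares of 1/3 among Fiona, Kenneth, Martin.
Fiona predeceased; the 1/3 allotted to Fiona's branch passes to Fiona's issue by representation.
The 1/3 is divided into 3 equal shares of 1/9 among Rose, Edmund, Winifred.
Rose is living and takes 1/9.
Edmund predeceased; the 1/9 allotted to Edmund's branch passes to Edmund's issue by representation.
The 1/9 is divided into 3 equal shares of 1/27 among Tessa, Prudence, Victor.
Tessa is living and takes 1/27.
Prudence is living and takes 1/27.
Victor is living and takes 1/27.
Winifred is living and takes 1/9.
Kenneth is living and takes 1/3.
Martin is living and takes 1/3.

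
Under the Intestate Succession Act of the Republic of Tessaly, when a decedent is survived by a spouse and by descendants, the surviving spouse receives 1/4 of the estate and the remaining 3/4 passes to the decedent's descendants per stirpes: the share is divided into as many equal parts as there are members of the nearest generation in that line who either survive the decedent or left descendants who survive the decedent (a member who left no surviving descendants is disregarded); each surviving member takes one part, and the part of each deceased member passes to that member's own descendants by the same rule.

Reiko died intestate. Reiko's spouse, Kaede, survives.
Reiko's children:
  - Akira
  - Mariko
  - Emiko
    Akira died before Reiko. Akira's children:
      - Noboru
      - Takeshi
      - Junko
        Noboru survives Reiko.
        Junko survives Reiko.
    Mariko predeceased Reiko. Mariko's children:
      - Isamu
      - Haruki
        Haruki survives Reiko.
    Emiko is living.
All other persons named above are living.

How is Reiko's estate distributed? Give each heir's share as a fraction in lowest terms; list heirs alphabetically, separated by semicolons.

Emiko 1/4; Haruki 1/8; Isamu 1/8; Junko 1/12; Kaede 1/4; Noboru 1/12; Takeshi 1/12

Kaede, as surviving spouse, takes 1/4.
The remaining 3/4 passes to Reiko's descendants per stirpes.
The 3/4 is divided into 3 equal shares of 1/4 among Akira, Mariko, Emiko.
Akira predeceased; the 1/4 allotted to Akira's branch passes to Akira's issue by representation.
The 1/4 is divided into 3 equal shares of 1/12 among Noboru, Takeshi, Junko.
Noboru is living and takes 1/12.
Takeshi is living and takes 1/12.
Junko is living and takes 1/12.
Mariko predeceased; the 1/4 allotted to Mariko's branch passes to Mariko's issue by representation.
The 1/4 is divided into 2 equal shares of 1/8 among Isamu, Haruki.
Isamu is living and takes 1/8.
Haruki is living and takes 1/8.
Emiko is living and takes 1/4.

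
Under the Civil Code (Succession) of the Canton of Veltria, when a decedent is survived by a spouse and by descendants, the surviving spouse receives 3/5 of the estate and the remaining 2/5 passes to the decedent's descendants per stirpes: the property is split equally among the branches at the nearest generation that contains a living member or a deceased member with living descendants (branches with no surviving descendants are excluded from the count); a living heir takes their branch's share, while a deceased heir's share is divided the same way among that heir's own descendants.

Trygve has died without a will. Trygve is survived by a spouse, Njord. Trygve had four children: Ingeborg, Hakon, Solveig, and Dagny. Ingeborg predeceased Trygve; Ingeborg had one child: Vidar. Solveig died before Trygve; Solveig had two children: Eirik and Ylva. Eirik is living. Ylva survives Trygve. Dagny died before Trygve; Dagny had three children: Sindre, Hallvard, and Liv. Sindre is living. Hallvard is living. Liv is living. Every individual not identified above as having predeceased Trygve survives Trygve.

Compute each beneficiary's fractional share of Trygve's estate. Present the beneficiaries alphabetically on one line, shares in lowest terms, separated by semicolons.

Njord, as surviving spouse, takes 3/5.
The remaining 2/5 passes to Trygve's descendants per stirpes.
The 2/5 is divided into 4 equal shares of 1/10 among Ingeborg, Hakon, Solveig, Dagny.
Ingeborg predeceased; the 1/10 allotted to Ingeborg's branch passes to Ingeborg's issue by representation.
Vidar is the sole taker at this level and receives the full 1/10.
Hakon is living and takes 1/10.
Solveig predeceased; the 1/10 allotted to Solveig's branch passes to Solveig's issue by representation.
The 1/10 is divided into 2 equal shares of 1/20 among Eirik, Ylva.
Eirik is living and takes 1/20.
Ylva is living and takes 1/20.
Dagny predeceased; the 1/10 allotted to Dagny's branch passes to Dagny's issue by representation.
The 1/10 is divided into 3 equal shares of 1/30 among Sindre, Hallvard, Liv.
Sindre is living and takes 1/30.
Hallvard is living and takes 1/30.
Liv is living and takes 1/30.

Eirik 1/20; Hakon 1/10; Hallvard 1/30; Liv 1/30; Njord 3/5; Sindre 1/30; Vidar 1/10; Ylva 1/20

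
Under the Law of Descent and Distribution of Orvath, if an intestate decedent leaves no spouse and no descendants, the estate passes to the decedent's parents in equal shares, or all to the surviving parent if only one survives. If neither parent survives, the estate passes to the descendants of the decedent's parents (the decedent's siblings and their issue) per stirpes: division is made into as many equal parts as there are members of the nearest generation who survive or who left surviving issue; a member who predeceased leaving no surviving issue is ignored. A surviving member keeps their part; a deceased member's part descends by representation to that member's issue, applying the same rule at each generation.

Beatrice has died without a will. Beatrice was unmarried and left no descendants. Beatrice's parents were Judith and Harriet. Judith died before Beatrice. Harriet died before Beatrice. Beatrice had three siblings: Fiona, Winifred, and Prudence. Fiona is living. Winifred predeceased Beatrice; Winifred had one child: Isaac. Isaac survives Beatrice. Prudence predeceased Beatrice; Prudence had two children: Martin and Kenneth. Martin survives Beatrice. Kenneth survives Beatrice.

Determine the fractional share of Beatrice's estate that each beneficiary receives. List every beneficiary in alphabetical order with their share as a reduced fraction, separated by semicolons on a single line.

Neither parent survives and there are no descendants, so the estate passes to Beatrice's siblings and their issue per stirpes.
The estate is divided into 3 equal shares of 1/3 among Fiona, Winifred, Prudence.
Fiona is living and takes 1/3.
Winifred predeceased; the 1/3 allotted to Winifred's branch passes to Winifred's issue by representation.
Isaac is the sole taker at this level and receives the full 1/3.
Prudence predeceased; the 1/3 allotted to Prudence's branch passes to Prudence's issue by representation.
The 1/3 is divided into 2 equal shares of 1/6 among Martin, Kenneth.
Martin is living and takes 1/6.
Kenneth is living and takes 1/6.

Fiona 1/3; Isaac 1/3; Kenneth 1/6; Martin 1/6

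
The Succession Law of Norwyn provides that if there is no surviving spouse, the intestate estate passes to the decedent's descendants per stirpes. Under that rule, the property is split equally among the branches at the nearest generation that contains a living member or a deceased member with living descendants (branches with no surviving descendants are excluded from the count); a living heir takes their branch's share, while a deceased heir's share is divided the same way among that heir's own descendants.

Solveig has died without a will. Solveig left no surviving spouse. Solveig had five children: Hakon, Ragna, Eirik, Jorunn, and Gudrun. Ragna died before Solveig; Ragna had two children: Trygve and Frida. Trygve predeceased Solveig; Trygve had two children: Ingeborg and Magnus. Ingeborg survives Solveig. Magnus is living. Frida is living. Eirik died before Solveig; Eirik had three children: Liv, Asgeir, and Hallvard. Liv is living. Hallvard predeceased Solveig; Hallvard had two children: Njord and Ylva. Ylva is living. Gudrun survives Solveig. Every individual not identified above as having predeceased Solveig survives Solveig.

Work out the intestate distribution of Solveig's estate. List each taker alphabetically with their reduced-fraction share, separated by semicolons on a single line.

Asgeir 1/15; Frida 1/10; Gudrun 1/5; Hakon 1/5; Ingeborg 1/20; Jorunn 1/5; Liv 1/15; Magnus 1/20; Njord 1/30; Ylva 1/30

There is no surviving spouse, so the entire estate passes to Solveig's descendants per stirpes.
The estate is divided into 5 equal shares of 1/5 among Hakon, Ragna, Eirik, Jorunn, Gudrun.
Hakon is living and takes 1/5.
Ragna predeceased; the 1/5 allotted to Ragna's branch passes to Ragna's issue by representation.
The 1/5 is divided into 2 equal shares of 1/10 among Trygve, Frida.
Trygve predeceased; the 1/10 allotted to Trygve's branch passes to Trygve's issue by representation.
The 1/10 is divided into 2 equal shares of 1/20 among Ingeborg, Magnus.
Ingeborg is living and takes 1/20.
Magnus is living and takes 1/20.
Frida is living and takes 1/10.
Eirik predeceased; the 1/5 allotted to Eirik's branch passes to Eirik's issue by representation.
The 1/5 is divided into 3 equal shares of 1/15 among Liv, Asgeir, Hallvard.
Liv is living and takes 1/15.
Asgeir is living and takes 1/15.
Hallvard predeceased; the 1/15 allotted to Hallvard's branch passes to Hallvard's issue by representation.
The 1/15 is divided into 2 equal shares of 1/30 among Njord, Ylva.
Njord is living and takes 1/30.
Ylva is living and takes 1/30.
Jorunn is living and takes 1/5.
Gudrun is living and takes 1/5.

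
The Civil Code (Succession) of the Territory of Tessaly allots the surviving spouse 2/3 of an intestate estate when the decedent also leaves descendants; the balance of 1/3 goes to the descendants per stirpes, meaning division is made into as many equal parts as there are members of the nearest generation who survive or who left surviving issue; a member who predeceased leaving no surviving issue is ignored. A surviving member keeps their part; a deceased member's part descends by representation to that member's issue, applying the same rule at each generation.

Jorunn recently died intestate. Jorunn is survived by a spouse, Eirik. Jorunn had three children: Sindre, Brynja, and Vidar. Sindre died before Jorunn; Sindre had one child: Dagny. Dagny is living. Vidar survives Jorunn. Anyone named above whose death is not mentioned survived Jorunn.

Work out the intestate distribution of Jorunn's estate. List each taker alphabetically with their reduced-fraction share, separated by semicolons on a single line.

Eirik, as surviving spouse, takes 2/3.
The remaining 1/3 passes to Jorunn's descendants per stirpes.
The 1/3 is divided into 3 equal shares of 1/9 among Sindre, Brynja, Vidar.
Sindre predeceased; the 1/9 allotted to Sindre's branch passes to Sindre's issue by representation.
Dagny is the sole taker at this level and receives the full 1/9.
Brynja is living and takes 1/9.
Vidar is living and takes 1/9.

Brynja 1/9; Dagny 1/9; Eirik 2/3; Vidar 1/9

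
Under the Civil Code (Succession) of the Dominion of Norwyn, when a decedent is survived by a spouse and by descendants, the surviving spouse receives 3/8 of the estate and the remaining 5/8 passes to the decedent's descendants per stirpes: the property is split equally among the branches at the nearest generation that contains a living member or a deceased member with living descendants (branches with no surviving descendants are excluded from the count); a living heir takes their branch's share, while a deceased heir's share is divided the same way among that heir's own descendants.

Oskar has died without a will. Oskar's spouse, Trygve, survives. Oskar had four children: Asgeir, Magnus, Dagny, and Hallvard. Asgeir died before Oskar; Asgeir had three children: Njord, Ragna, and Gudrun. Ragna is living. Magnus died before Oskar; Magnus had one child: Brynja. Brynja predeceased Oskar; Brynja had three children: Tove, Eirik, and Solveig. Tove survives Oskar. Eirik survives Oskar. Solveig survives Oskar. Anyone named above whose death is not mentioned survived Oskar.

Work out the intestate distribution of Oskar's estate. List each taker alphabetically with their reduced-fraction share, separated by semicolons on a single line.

Dagny 5/32; Eirik 5/96; Gudrun 5/96; Hallvard 5/32; Njord 5/96; Ragna 5/96; Solveig 5/96; Tove 5/96; Trygve 3/8

Trygve, as surviving spouse, takes 3/8.
The remaining 5/8 passes to Oskar's descendants per stirpes.
The 5/8 is divided into 4 equal shares of 5/32 among Asgeir, Magnus, Dagny, Hallvard.
Asgeir predeceased; the 5/32 allotted to Asgeir's branch passes to Asgeir's issue by representation.
The 5/32 is divided into 3 equal shares of 5/96 among Njord, Ragna, Gudrun.
Njord is living and takes 5/96.
Ragna is living and takes 5/96.
Gudrun is living and takes 5/96.
Magnus predeceased; the 5/32 allotted to Magnus's branch passes to Magnus's issue by representation.
Brynja's line is the sole branch at this level, so the full 5/32 passes to Brynja's issue by representation.
The 5/32 is divided into 3 equal shares of 5/96 among Tove, Eirik, Solveig.
Tove is living and takes 5/96.
Eirik is living and takes 5/96.
Solveig is living and takes 5/96.
Dagny is living and takes 5/32.
Hallvard is living and takes 5/32.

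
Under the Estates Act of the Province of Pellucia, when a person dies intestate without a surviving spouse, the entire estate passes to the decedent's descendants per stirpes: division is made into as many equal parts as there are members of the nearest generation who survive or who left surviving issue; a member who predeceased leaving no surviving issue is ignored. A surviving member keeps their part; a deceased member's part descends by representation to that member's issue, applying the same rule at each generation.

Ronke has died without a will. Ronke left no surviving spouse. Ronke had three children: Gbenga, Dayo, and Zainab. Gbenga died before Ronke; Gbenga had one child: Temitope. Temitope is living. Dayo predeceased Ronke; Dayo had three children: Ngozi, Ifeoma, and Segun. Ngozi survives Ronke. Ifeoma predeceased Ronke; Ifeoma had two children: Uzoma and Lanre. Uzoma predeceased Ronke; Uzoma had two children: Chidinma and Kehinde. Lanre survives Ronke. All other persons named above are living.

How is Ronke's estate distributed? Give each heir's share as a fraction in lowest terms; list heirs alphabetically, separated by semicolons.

There is no surviving spouse, so the entire estate passes to Ronke's descendants per stirpes.
The estate is divided into 3 equal shares of 1/3 among Gbenga, Dayo, Zainab.
Gbenga predeceased; the 1/3 allotted to Gbenga's branch passes to Gbenga's issue by representation.
Temitope is the sole taker at this level and receives the full 1/3.
Dayo predeceased; the 1/3 allotted to Dayo's branch passes to Dayo's issue by representation.
The 1/3 is divided into 3 equal shares of 1/9 among Ngozi, Ifeoma, Segun.
Ngozi is living and takes 1/9.
Ifeoma predeceased; the 1/9 allotted to Ifeoma's branch passes to Ifeoma's issue by representation.
The 1/9 is divided into 2 equal shares of 1/18 among Uzoma, Lanre.
Uzoma predeceased; the 1/18 allotted to Uzoma's branch passes to Uzoma's issue by representation.
The 1/18 is divided into 2 equal shares of 1/36 among Chidinma, Kehinde.
Chidinma is living and takes 1/36.
Kehinde is living and takes 1/36.
Lanre is living and takes 1/18.
Segun is living and takes 1/9.
Zainab is living and takes 1/3.

Chidinma 1/36; Kehinde 1/36; Lanre 1/18; Ngozi 1/9; Segun 1/9; Temitope 1/3; Zainab 1/3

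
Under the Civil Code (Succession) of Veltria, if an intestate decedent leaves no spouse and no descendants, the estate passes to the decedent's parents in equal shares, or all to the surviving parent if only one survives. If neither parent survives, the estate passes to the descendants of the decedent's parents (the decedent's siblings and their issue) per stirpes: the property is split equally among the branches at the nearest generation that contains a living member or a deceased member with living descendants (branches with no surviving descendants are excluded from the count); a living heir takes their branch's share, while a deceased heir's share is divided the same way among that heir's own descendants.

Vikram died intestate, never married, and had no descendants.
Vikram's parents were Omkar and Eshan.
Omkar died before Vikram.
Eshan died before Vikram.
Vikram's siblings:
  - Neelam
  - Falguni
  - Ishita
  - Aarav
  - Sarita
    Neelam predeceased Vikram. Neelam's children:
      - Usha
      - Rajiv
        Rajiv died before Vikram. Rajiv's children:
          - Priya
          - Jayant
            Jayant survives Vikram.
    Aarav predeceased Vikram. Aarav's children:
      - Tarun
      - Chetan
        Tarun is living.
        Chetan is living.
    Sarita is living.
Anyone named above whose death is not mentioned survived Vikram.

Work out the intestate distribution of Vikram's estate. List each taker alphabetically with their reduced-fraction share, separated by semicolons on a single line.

Chetan 1/10; Falguni 1/5; Ishita 1/5; Jayant 1/20; Priya 1/20; Sarita 1/5; Tarun 1/10; Usha 1/10

Neither parent survives and there are no descendants, so the estate passes to Vikram's siblings and their issue per stirpes.
The estate is divided into 5 equal shares of 1/5 among Neelam, Falguni, Ishita, Aarav, Sarita.
Neelam predeceased; the 1/5 allotted to Neelam's branch passes to Neelam's issue by representation.
The 1/5 is divided into 2 equal shares of 1/10 among Usha, Rajiv.
Usha is living and takes 1/10.
Rajiv predeceased; the 1/10 allotted to Rajiv's branch passes to Rajiv's issue by representation.
The 1/10 is divided into 2 equal shares of 1/20 among Priya, Jayant.
Priya is living and takes 1/20.
Jayant is living and takes 1/20.
Falguni is living and takes 1/5.
Ishita is living and takes 1/5.
Aarav predeceased; the 1/5 allotted to Aarav's branch passes to Aarav's issue by representation.
The 1/5 is divided into 2 equal shares of 1/10 among Tarun, Chetan.
Tarun is living and takes 1/10.
Chetan is living and takes 1/10.
Sarita is living and takes 1/5.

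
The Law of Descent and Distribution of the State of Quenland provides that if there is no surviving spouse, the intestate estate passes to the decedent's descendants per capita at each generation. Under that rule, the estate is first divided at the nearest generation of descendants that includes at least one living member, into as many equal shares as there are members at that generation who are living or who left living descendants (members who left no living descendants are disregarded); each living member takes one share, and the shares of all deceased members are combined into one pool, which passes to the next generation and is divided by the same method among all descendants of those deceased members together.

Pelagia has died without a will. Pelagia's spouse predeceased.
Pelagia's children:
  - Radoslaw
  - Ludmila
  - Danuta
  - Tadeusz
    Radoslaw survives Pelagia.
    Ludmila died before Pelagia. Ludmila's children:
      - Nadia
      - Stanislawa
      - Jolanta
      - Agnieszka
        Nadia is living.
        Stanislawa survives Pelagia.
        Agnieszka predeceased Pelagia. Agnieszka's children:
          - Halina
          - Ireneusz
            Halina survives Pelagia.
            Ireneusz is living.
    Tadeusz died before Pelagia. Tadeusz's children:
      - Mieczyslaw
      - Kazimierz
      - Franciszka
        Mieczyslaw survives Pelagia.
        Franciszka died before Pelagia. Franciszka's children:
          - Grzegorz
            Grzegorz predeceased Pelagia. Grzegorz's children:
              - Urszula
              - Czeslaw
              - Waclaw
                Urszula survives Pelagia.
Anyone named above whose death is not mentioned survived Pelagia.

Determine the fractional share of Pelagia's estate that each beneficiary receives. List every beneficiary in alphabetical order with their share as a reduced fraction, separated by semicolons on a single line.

Czeslaw 1/63; Danuta 1/4; Halina 1/21; Ireneusz 1/21; Jolanta 1/14; Kazimierz 1/14; Mieczyslaw 1/14; Nadia 1/14; Radoslaw 1/4; Stanislawa 1/14; Urszula 1/63; Waclaw 1/63

There is no surviving spouse, so the entire estate passes to Pelagia's descendants per capita at each generation.
At generation 1 (Radoslaw, Ludmila, Danuta, Tadeusz) there are 4 shares of (1)/4 = 1/4 each.
Living: Radoslaw and Danuta — each takes 1/4.
Deceased: Ludmila and Tadeusz. Their combined 1/2 is pooled and carried to generation 2.
At generation 2 (Nadia, Stanislawa, Jolanta, Agnieszka, Mieczyslaw, Kazimierz, Franciszka) there are 7 shares of (1/2)/7 = 1/14 each.
Living: Nadia, Stanislawa, Jolanta, Mieczyslaw, and Kazimierz — each takes 1/14.
Deceased: Agnieszka and Franciszka. Their combined 1/7 is pooled and carried to generation 3.
At generation 3 (Halina, Ireneusz, Grzegorz) there are 3 shares of (1/7)/3 = 1/21 each.
Living: Halina and Ireneusz — each takes 1/21.
Deceased: Grzegorz. That 1/21 share is carried to generation 4.
At generation 4 (Urszula, Czeslaw, Waclaw) there are 3 shares of (1/21)/3 = 1/63 each.
Living: Urszula, Czeslaw, and Waclaw — each takes 1/63.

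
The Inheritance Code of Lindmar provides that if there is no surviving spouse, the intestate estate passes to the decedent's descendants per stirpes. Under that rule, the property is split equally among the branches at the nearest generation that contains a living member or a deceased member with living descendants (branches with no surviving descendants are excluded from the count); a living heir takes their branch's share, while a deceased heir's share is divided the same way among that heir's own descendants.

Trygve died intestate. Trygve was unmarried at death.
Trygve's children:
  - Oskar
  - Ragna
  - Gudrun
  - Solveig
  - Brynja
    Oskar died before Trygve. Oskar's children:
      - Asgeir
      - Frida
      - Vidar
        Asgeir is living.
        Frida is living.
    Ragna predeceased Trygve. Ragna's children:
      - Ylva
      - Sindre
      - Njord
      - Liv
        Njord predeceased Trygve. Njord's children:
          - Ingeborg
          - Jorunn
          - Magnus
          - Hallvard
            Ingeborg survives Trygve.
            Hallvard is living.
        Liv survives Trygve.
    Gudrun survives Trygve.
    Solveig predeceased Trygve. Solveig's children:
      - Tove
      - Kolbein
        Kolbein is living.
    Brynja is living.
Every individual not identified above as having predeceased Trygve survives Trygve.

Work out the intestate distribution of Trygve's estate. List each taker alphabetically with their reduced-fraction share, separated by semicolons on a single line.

Asgeir 1/15; Brynja 1/5; Frida 1/15; Gudrun 1/5; Hallvard 1/80; Ingeborg 1/80; Jorunn 1/80; Kolbein 1/10; Liv 1/20; Magnus 1/80; Sindre 1/20; Tove 1/10; Vidar 1/15; Ylva 1/20

There is no surviving spouse, so the entire estate passes to Trygve's descendants per stirpes.
The estate is divided into 5 equal shares of 1/5 among Oskar, Ragna, Gudrun, Solveig, Brynja.
Oskar predeceased; the 1/5 allotted to Oskar's branch passes to Oskar's issue by representation.
The 1/5 is divided into 3 equal shares of 1/15 among Asgeir, Frida, Vidar.
Asgeir is living and takes 1/15.
Frida is living and takes 1/15.
Vidar is living and takes 1/15.
Ragna predeceased; the 1/5 allotted to Ragna's branch passes to Ragna's issue by representation.
The 1/5 is divided into 4 equal shares of 1/20 among Ylva, Sindre, Njord, Liv.
Ylva is living and takes 1/20.
Sindre is living and takes 1/20.
Njord predeceased; the 1/20 allotted to Njord's branch passes to Njord's issue by representation.
The 1/20 is divided into 4 equal shares of 1/80 among Ingeborg, Jorunn, Magnus, Hallvard.
Ingeborg is living and takes 1/80.
Jorunn is living and takes 1/80.
Magnus is living and takes 1/80.
Hallvard is living and takes 1/80.
Liv is living and takes 1/20.
Gudrun is living and takes 1/5.
Solveig predeceased; the 1/5 allotted to Solveig's branch passes to Solveig's issue by representation.
The 1/5 is divided into 2 equal shares of 1/10 among Tove, Kolbein.
Tove is living and takes 1/10.
Kolbein is living and takes 1/10.
Brynja is living and takes 1/5.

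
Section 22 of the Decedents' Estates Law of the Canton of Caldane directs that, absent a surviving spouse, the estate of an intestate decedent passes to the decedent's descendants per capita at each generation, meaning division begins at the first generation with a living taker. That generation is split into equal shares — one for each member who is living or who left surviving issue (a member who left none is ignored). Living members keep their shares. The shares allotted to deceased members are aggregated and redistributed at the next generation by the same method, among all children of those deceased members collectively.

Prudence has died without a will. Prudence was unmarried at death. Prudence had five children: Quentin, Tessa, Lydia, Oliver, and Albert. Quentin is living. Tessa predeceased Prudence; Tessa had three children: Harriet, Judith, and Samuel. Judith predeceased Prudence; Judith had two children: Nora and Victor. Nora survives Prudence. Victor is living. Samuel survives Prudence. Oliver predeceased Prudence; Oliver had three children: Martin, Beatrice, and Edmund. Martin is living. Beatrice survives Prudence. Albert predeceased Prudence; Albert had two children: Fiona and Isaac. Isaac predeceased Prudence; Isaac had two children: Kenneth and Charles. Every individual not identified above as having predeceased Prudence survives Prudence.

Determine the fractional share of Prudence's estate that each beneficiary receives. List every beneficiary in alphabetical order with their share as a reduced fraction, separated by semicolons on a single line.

There is no surviving spouse, so the entire estate passes to Prudence's descendants per capita at each generation.
At generation 1 (Quentin, Tessa, Lydia, Oliver, Albert) there are 5 shares of (1)/5 = 1/5 each.
Living: Quentin and Lydia — each takes 1/5.
Deceased: Tessa, Oliver, and Albert. Their combined 3/5 is pooled and carried to generation 2.
At generation 2 (Harriet, Judith, Samuel, Martin, Beatrice, Edmund, Fiona, Isaac) there are 8 shares of (3/5)/8 = 3/40 each.
Living: Harriet, Samuel, Martin, Beatrice, Edmund, and Fiona — each takes 3/40.
Deceased: Judith and Isaac. Their combined 3/20 is pooled and carried to generation 3.
At generation 3 (Nora, Victor, Kenneth, Charles) there are 4 shares of (3/20)/4 = 3/80 each.
Living: Nora, Victor, Kenneth, and Charles — each takes 3/80.

Beatrice 3/40; Charles 3/80; Edmund 3/40; Fiona 3/40; Harriet 3/40; Kenneth 3/80; Lydia 1/5; Martin 3/40; Nora 3/80; Quentin 1/5; Samuel 3/40; Victor 3/80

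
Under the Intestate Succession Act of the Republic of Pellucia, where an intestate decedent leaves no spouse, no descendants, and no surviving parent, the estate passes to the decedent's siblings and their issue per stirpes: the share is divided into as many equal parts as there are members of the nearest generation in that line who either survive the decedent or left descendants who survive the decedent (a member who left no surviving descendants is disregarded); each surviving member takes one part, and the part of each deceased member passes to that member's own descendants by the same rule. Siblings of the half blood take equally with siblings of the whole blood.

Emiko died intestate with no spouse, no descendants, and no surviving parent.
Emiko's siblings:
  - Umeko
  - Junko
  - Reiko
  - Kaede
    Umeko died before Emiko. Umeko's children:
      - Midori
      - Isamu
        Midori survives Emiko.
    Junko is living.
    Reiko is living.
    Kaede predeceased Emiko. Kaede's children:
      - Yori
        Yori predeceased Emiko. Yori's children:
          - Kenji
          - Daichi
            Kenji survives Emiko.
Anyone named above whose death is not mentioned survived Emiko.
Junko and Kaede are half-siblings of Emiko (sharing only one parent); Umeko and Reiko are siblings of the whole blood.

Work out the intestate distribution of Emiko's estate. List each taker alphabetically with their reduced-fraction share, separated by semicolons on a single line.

Daichi 1/8; Isamu 1/8; Junko 1/4; Kenji 1/8; Midori 1/8; Reiko 1/4

No spouse, descendants, or parent survives, so the estate passes to Emiko's siblings per stirpes.
Half-blood and whole-blood siblings take equally under the stated rule.
The estate is divided into 4 equal shares of 1/4 among Umeko, Junko, Reiko, Kaede.
Umeko predeceased; the 1/4 allotted to Umeko's branch passes to Umeko's issue by representation.
The 1/4 is divided into 2 equal shares of 1/8 among Midori, Isamu.
Midori is living and takes 1/8.
Isamu is living and takes 1/8.
Junko is living and takes 1/4.
Reiko is living and takes 1/4.
Kaede predeceased; the 1/4 allotted to Kaede's branch passes to Kaede's issue by representation.
Yori's line is the sole branch at this level, so the full 1/4 passes to Yori's issue by representation.
The 1/4 is divided into 2 equal shares of 1/8 among Kenji, Daichi.
Kenji is living and takes 1/8.
Daichi is living and takes 1/8.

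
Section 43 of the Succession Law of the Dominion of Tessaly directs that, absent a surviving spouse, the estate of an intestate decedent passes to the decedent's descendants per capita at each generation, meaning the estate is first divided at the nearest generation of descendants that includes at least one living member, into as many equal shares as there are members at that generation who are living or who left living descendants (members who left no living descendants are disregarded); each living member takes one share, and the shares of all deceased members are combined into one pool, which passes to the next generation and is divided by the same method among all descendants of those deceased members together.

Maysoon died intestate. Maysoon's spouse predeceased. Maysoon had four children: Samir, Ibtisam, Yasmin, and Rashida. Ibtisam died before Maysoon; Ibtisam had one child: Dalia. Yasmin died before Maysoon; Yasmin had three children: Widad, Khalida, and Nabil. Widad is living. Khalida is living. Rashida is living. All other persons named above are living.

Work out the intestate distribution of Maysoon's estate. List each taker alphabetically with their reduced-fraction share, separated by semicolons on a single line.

Dalia 1/8; Khalida 1/8; Nabil 1/8; Rashida 1/4; Samir 1/4; Widad 1/8

There is no surviving spouse, so the entire estate passes to Maysoon's descendants per capita at each generation.
At generation 1 (Samir, Ibtisam, Yasmin, Rashida) there are 4 shares of (1)/4 = 1/4 each.
Living: Samir and Rashida — each takes 1/4.
Deceased: Ibtisam and Yasmin. Their combined 1/2 is pooled and carried to generation 2.
At generation 2 (Dalia, Widad, Khalida, Nabil) there are 4 shares of (1/2)/4 = 1/8 each.
Living: Dalia, Widad, Khalida, and Nabil — each takes 1/8.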